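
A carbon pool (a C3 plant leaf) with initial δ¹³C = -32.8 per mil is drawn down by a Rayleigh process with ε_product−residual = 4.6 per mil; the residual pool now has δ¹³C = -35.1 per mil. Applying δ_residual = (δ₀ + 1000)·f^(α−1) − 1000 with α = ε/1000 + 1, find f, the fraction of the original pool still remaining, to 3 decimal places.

0.596

α − 1 = ε/1000 = 0.0046
(δ_res + 1000)/(δ₀ + 1000) = (-35.1 + 1000)/(-32.8 + 1000) = 964.9/967.2 = 0.997622
f = 0.997622^(1/0.0046) = exp(ln(0.997622)/0.0046) = exp(-0.00238/0.0046)
f = exp(-0.5176) = 0.5960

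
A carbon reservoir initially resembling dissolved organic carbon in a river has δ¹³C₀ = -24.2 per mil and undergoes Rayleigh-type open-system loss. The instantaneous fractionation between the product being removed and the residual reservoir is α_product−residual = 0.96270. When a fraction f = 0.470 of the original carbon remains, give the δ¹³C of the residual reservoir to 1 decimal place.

Rayleigh residual: δ_res = (δ₀ + 1000)·f^(α−1) − 1000
α − 1 = -0.03730
f^(α−1) = 0.470^(-0.03730) = 1.028563
δ_res = (-24.2 + 1000) × 1.028563 − 1000 = 1003.671 − 1000 = 3.67 per mil

3.7 per mil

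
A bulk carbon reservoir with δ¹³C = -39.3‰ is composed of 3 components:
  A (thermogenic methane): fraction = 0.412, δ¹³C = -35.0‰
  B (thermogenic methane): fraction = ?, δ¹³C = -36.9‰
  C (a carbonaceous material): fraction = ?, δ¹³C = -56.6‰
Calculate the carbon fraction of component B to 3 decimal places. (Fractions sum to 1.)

0.426

Let f_B and f_C be the unknown fractions; fractions sum to 1 so f_B + f_C = 0.588.
Mass balance: Σ fᵢ·δᵢ = δ_bulk ⇒ f_B·(-36.9) + f_C·(-56.6) = -39.3 − (-14.420) = -24.880
Substitute f_C = 0.588 − f_B:
f_B·(-36.9 − -56.6) = -24.880 − 0.588×(-56.6) = 8.401
f_B = 8.401 / 19.7 = 0.4264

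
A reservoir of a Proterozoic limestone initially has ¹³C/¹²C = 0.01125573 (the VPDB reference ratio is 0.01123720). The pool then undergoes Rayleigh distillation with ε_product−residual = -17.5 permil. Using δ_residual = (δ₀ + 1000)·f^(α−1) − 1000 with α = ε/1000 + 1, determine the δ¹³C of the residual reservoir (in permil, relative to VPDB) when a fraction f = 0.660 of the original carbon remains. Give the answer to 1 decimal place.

9.0 permil

δ₀ = (0.01125573/0.01123720 − 1)×1000 = (1.001649 − 1)×1000 = 1.649 permil
α − 1 = ε/1000 = -0.0175
f^(α−1) = 0.660^(-0.0175) = 1.007298
δ_res = (1.649 + 1000) × 1.007298 − 1000 = 1008.959 − 1000 = 8.96 permil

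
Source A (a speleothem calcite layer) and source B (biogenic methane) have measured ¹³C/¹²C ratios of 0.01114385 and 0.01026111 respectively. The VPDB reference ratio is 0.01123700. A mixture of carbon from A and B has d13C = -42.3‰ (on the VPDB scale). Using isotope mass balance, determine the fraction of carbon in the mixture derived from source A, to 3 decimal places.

0.567

δ_A = (0.01114385/0.01123700 − 1)×1000 = (0.991710 − 1)×1000 = -8.290‰
δ_B = (0.01026111/0.01123700 − 1)×1000 = (0.913154 − 1)×1000 = -86.846‰
f_A = (δ_mix − δ_B)/(δ_A − δ_B) = (-42.3 − (-86.846))/(-8.290 − (-86.846))
f_A = 44.546 / 78.557 = 0.5671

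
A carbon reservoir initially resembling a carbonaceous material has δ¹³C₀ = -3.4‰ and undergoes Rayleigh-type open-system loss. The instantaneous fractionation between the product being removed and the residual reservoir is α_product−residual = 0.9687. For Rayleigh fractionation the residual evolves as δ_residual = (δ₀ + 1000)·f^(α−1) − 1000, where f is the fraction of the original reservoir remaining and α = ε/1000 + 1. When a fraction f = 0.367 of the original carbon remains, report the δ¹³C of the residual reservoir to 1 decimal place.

Rayleigh residual: δ_res = (δ₀ + 1000)·f^(α−1) − 1000
α − 1 = -0.03130
f^(α−1) = 0.367^(-0.03130) = 1.031872
δ_res = (-3.4 + 1000) × 1.031872 − 1000 = 1028.364 − 1000 = 28.36‰

28.4‰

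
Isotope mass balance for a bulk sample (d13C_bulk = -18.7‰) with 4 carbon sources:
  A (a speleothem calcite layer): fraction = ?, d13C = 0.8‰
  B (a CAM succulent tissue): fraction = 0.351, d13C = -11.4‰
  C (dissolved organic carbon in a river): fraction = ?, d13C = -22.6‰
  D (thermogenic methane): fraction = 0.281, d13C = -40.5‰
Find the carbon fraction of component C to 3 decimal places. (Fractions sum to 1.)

0.154

Let f_C and f_A be the unknown fractions; fractions sum to 1 so f_C + f_A = 0.368.
Mass balance: Σ fᵢ·δᵢ = δ_bulk ⇒ f_C·(-22.6) + f_A·(0.8) = -18.7 − (-15.382) = -3.318
Substitute f_A = 0.368 − f_C:
f_C·(-22.6 − 0.8) = -3.318 − 0.368×(0.8) = -3.612
f_C = -3.612 / -23.4 = 0.1544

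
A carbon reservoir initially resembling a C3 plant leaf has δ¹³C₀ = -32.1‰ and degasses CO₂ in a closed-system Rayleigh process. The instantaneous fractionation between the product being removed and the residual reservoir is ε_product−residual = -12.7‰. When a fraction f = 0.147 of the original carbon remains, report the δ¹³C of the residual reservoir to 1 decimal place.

-8.2‰

Rayleigh residual: δ_res = (δ₀ + 1000)·f^(α−1) − 1000
α = ε/1000 + 1 = 0.98730, so α − 1 = -0.01270
f^(α−1) = 0.147^(-0.01270) = 1.024649
δ_res = (-32.1 + 1000) × 1.024649 − 1000 = 991.758 − 1000 = -8.24‰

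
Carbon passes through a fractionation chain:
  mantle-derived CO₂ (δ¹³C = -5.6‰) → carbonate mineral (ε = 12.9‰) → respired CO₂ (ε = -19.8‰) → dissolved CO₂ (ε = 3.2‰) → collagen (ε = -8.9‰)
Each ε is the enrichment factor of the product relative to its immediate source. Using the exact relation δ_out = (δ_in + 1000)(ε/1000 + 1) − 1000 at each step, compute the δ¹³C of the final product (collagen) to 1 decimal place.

-18.4‰

step 1: δ = (-5.60 + 1000)·(12.9/1000 + 1) − 1000 = 7.23‰
step 2: δ = (7.23 + 1000)·(-19.8/1000 + 1) − 1000 = -12.72‰
step 3: δ = (-12.72 + 1000)·(3.2/1000 + 1) − 1000 = -9.56‰
step 4: δ = (-9.56 + 1000)·(-8.9/1000 + 1) − 1000 = -18.37‰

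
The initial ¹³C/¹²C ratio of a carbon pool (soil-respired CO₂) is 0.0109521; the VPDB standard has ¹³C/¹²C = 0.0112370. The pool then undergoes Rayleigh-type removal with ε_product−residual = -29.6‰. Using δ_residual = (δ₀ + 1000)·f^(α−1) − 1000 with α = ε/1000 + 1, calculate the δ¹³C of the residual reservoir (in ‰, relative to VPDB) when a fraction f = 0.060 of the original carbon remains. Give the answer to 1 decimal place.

δ₀ = (0.0109521/0.0112370 − 1)×1000 = (0.974646 − 1)×1000 = -25.354‰
α − 1 = ε/1000 = -0.0296
f^(α−1) = 0.060^(-0.0296) = 1.086843
δ_res = (-25.354 + 1000) × 1.086843 − 1000 = 1059.287 − 1000 = 59.29‰

59.3‰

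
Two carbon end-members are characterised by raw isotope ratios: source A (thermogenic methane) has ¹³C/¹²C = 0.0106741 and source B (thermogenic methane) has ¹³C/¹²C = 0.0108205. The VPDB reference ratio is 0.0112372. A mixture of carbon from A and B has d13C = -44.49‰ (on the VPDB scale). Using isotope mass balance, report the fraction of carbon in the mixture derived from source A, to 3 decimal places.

0.569

δ_A = (0.0106741/0.0112372 − 1)×1000 = (0.949890 − 1)×1000 = -50.110‰
δ_B = (0.0108205/0.0112372 − 1)×1000 = (0.962918 − 1)×1000 = -37.082‰
f_A = (δ_mix − δ_B)/(δ_A − δ_B) = (-44.49 − (-37.082))/(-50.110 − (-37.082))
f_A = -7.408 / -13.028 = 0.5686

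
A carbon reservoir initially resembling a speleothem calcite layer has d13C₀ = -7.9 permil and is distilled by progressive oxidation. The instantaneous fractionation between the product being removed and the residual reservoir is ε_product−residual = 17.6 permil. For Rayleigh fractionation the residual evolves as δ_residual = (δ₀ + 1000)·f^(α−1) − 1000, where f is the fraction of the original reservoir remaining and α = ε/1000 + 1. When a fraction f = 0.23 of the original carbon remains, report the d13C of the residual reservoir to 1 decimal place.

Rayleigh residual: δ_res = (δ₀ + 1000)·f^(α−1) − 1000
α = ε/1000 + 1 = 1.01760, so α − 1 = 0.01760
f^(α−1) = 0.23^(0.01760) = 0.974465
δ_res = (-7.9 + 1000) × 0.974465 − 1000 = 966.767 − 1000 = -33.23 permil

-33.2 permil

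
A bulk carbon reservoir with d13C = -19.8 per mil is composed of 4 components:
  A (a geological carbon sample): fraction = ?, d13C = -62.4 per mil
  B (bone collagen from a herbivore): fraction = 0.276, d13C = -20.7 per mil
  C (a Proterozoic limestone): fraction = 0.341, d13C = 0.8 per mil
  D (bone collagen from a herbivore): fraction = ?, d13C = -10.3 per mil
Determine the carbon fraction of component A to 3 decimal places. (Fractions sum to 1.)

0.200

Let f_A and f_D be the unknown fractions; fractions sum to 1 so f_A + f_D = 0.383.
Mass balance: Σ fᵢ·δᵢ = δ_bulk ⇒ f_A·(-62.4) + f_D·(-10.3) = -19.8 − (-5.440) = -14.360
Substitute f_D = 0.383 − f_A:
f_A·(-62.4 − -10.3) = -14.360 − 0.383×(-10.3) = -10.415
f_A = -10.415 / -52.1 = 0.1999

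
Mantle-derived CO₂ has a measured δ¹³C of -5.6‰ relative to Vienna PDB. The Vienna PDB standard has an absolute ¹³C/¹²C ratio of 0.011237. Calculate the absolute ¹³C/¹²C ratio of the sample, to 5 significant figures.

R_sample = R_standard × (δ¹³C/1000 + 1)
R_sample = 0.011237 × (-5.6/1000 + 1) = 0.011237 × 0.994400
R_sample = 0.0111741

0.011174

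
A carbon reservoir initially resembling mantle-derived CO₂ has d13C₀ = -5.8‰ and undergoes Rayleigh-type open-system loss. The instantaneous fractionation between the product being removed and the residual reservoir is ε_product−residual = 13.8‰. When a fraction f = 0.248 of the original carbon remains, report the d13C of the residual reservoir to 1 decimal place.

Rayleigh residual: δ_res = (δ₀ + 1000)·f^(α−1) − 1000
α = ε/1000 + 1 = 1.01380, so α − 1 = 0.01380
f^(α−1) = 0.248^(0.01380) = 0.980942
δ_res = (-5.8 + 1000) × 0.980942 − 1000 = 975.253 − 1000 = -24.75‰

-24.7‰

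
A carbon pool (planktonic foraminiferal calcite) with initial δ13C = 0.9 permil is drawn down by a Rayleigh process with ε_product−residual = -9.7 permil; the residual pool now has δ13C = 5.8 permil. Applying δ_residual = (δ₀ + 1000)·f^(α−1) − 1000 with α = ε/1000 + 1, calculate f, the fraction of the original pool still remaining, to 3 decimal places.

0.604

α − 1 = ε/1000 = -0.0097
(δ_res + 1000)/(δ₀ + 1000) = (5.8 + 1000)/(0.9 + 1000) = 1005.8/1000.9 = 1.004896
f = 1.004896^(1/-0.0097) = exp(ln(1.004896)/-0.0097) = exp(0.00488/-0.0097)
f = exp(-0.5035) = 0.6044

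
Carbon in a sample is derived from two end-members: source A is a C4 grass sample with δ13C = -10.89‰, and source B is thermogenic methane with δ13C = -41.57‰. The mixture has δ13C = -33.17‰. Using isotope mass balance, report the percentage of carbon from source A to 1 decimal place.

δ_mix = f_A·δ_A + (1 − f_A)·δ_B  ⇒  f_A = (δ_mix − δ_B)/(δ_A − δ_B)
f_A = (-33.17 − (-41.57)) / (-10.89 − (-41.57))
f_A = 8.40 / 30.68 = 0.2738

27.4%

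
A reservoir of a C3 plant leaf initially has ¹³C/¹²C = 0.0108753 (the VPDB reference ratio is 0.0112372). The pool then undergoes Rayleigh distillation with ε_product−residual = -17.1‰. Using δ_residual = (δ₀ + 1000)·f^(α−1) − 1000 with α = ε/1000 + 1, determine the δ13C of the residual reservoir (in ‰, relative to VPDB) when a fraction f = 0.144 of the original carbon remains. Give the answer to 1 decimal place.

0.4‰

δ₀ = (0.0108753/0.0112372 − 1)×1000 = (0.967794 − 1)×1000 = -32.206‰
α − 1 = ε/1000 = -0.0171
f^(α−1) = 0.144^(-0.0171) = 1.033694
δ_res = (-32.206 + 1000) × 1.033694 − 1000 = 1000.403 − 1000 = 0.40‰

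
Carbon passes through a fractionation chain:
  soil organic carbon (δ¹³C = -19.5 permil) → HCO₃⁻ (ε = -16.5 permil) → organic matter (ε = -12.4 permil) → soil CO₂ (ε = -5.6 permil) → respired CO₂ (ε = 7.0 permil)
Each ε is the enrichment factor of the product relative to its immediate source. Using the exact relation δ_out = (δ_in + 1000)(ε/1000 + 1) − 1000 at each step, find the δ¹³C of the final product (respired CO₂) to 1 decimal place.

step 1: δ = (-19.50 + 1000)·(-16.5/1000 + 1) − 1000 = -35.68 permil
step 2: δ = (-35.68 + 1000)·(-12.4/1000 + 1) − 1000 = -47.64 permil
step 3: δ = (-47.64 + 1000)·(-5.6/1000 + 1) − 1000 = -52.97 permil
step 4: δ = (-52.97 + 1000)·(7.0/1000 + 1) − 1000 = -46.34 permil

-46.3 permil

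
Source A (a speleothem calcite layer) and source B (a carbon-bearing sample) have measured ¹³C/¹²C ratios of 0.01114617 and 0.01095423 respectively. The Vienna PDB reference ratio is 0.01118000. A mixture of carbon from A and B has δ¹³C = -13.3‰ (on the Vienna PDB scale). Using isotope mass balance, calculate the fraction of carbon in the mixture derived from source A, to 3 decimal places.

δ_A = (0.01114617/0.01118000 − 1)×1000 = (0.996974 − 1)×1000 = -3.026‰
δ_B = (0.01095423/0.01118000 − 1)×1000 = (0.979806 − 1)×1000 = -20.194‰
f_A = (δ_mix − δ_B)/(δ_A − δ_B) = (-13.3 − (-20.194))/(-3.026 − (-20.194))
f_A = 6.894 / 17.168 = 0.4016

0.402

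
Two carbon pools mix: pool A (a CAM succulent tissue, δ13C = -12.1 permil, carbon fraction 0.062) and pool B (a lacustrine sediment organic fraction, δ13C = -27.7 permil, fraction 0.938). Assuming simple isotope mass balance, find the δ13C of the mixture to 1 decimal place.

δ_mix = f_A·δ_A + f_B·δ_B
δ_mix = 0.062 × (-12.1) + 0.938 × (-27.7)
δ_mix = -0.75 + -25.98 = -26.73 permil

-26.7 permil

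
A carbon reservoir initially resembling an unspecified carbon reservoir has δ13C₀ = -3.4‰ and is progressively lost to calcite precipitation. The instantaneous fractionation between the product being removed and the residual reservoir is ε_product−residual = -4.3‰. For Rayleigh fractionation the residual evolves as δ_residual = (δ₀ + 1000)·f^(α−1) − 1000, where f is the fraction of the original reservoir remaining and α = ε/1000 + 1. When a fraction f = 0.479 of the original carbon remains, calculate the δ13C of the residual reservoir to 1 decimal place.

Rayleigh residual: δ_res = (δ₀ + 1000)·f^(α−1) − 1000
α = ε/1000 + 1 = 0.99570, so α − 1 = -0.00430
f^(α−1) = 0.479^(-0.00430) = 1.003170
δ_res = (-3.4 + 1000) × 1.003170 − 1000 = 999.759 − 1000 = -0.24‰

-0.2‰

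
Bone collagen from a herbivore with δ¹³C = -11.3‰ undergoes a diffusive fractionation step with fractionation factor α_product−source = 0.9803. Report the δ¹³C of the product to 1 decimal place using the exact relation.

δ_product = (δ_source + 1000)·α − 1000
δ_product = (-11.3 + 1000) × 0.9803 − 1000
δ_product = 969.223 − 1000 = -30.78‰

-30.8‰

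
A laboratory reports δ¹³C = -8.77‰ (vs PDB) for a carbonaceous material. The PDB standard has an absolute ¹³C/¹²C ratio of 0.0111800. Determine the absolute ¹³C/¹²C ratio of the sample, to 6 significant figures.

0.0110820

R_sample = R_standard × (δ¹³C/1000 + 1)
R_sample = 0.0111800 × (-8.77/1000 + 1) = 0.0111800 × 0.991230
R_sample = 0.0110820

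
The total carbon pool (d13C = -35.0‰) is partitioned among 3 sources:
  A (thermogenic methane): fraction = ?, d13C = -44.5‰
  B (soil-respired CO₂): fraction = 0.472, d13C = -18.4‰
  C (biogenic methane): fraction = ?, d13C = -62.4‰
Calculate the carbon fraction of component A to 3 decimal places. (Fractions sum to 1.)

Let f_A and f_C be the unknown fractions; fractions sum to 1 so f_A + f_C = 0.528.
Mass balance: Σ fᵢ·δᵢ = δ_bulk ⇒ f_A·(-44.5) + f_C·(-62.4) = -35.0 − (-8.685) = -26.315
Substitute f_C = 0.528 − f_A:
f_A·(-44.5 − -62.4) = -26.315 − 0.528×(-62.4) = 6.632
f_A = 6.632 / 17.9 = 0.3705

0.371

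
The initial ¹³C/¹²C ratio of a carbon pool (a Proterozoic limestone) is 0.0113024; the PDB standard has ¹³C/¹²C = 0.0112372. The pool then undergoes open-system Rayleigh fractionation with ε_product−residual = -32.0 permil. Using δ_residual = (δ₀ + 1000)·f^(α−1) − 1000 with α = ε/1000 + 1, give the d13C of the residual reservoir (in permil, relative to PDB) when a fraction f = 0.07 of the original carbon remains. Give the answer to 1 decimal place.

95.1 permil

δ₀ = (0.0113024/0.0112372 − 1)×1000 = (1.005802 − 1)×1000 = 5.802 permil
α − 1 = ε/1000 = -0.0320
f^(α−1) = 0.07^(-0.0320) = 1.088822
δ_res = (5.802 + 1000) × 1.088822 − 1000 = 1095.139 − 1000 = 95.14 permil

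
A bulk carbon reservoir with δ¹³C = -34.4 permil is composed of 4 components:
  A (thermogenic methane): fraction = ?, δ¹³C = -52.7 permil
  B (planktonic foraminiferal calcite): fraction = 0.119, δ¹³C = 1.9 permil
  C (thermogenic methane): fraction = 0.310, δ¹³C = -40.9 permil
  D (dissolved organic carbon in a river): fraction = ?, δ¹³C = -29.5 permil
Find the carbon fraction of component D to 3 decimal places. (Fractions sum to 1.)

0.351

Let f_D and f_A be the unknown fractions; fractions sum to 1 so f_D + f_A = 0.571.
Mass balance: Σ fᵢ·δᵢ = δ_bulk ⇒ f_D·(-29.5) + f_A·(-52.7) = -34.4 − (-12.453) = -21.947
Substitute f_A = 0.571 − f_D:
f_D·(-29.5 − -52.7) = -21.947 − 0.571×(-52.7) = 8.145
f_D = 8.145 / 23.2 = 0.3511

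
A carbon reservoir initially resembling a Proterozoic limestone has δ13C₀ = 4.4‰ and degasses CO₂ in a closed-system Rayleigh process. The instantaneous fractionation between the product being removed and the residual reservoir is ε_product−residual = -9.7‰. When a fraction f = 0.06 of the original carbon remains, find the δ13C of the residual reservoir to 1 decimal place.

32.2‰

Rayleigh residual: δ_res = (δ₀ + 1000)·f^(α−1) − 1000
α = ε/1000 + 1 = 0.99030, so α − 1 = -0.00970
f^(α−1) = 0.06^(-0.00970) = 1.027666
δ_res = (4.4 + 1000) × 1.027666 − 1000 = 1032.188 − 1000 = 32.19‰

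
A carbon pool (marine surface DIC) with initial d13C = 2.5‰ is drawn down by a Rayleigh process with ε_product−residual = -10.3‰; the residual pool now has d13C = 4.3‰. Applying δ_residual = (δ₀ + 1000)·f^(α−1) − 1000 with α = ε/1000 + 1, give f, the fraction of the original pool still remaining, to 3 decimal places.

0.840

α − 1 = ε/1000 = -0.0103
(δ_res + 1000)/(δ₀ + 1000) = (4.3 + 1000)/(2.5 + 1000) = 1004.3/1002.5 = 1.001796
f = 1.001796^(1/-0.0103) = exp(ln(1.001796)/-0.0103) = exp(0.00179/-0.0103)
f = exp(-0.1742) = 0.8402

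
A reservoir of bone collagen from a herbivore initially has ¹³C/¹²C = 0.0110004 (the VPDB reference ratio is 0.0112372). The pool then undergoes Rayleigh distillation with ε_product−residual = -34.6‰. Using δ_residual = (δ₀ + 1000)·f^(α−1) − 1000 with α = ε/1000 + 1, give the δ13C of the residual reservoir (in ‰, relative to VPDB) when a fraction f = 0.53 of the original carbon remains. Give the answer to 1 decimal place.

0.7‰

δ₀ = (0.0110004/0.0112372 − 1)×1000 = (0.978927 − 1)×1000 = -21.073‰
α − 1 = ε/1000 = -0.0346
f^(α−1) = 0.53^(-0.0346) = 1.022210
δ_res = (-21.073 + 1000) × 1.022210 − 1000 = 1000.669 − 1000 = 0.67‰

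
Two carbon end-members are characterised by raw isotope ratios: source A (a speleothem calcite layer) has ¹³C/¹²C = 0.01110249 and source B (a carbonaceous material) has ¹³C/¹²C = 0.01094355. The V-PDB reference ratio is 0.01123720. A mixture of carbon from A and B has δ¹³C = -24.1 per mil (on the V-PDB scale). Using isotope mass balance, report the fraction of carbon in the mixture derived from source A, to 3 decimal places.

δ_A = (0.01110249/0.01123720 − 1)×1000 = (0.988012 − 1)×1000 = -11.988 per mil
δ_B = (0.01094355/0.01123720 − 1)×1000 = (0.973868 − 1)×1000 = -26.132 per mil
f_A = (δ_mix − δ_B)/(δ_A − δ_B) = (-24.1 − (-26.132))/(-11.988 − (-26.132))
f_A = 2.032 / 14.144 = 0.1437

0.144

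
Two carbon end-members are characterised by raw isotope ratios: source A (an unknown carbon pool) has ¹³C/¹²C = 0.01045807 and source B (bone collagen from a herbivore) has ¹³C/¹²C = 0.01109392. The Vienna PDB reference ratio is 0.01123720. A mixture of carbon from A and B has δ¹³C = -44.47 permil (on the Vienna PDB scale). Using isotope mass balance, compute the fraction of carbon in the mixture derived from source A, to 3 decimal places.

0.561

δ_A = (0.01045807/0.01123720 − 1)×1000 = (0.930665 − 1)×1000 = -69.335 permil
δ_B = (0.01109392/0.01123720 − 1)×1000 = (0.987249 − 1)×1000 = -12.751 permil
f_A = (δ_mix − δ_B)/(δ_A − δ_B) = (-44.47 − (-12.751))/(-69.335 − (-12.751))
f_A = -31.719 / -56.584 = 0.5606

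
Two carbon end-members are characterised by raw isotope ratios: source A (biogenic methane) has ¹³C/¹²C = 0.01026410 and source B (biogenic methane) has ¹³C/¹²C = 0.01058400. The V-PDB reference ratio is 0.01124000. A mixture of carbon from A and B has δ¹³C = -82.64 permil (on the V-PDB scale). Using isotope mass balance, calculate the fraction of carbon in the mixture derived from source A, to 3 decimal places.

0.853

δ_A = (0.01026410/0.01124000 − 1)×1000 = (0.913176 − 1)×1000 = -86.824 permil
δ_B = (0.01058400/0.01124000 − 1)×1000 = (0.941637 − 1)×1000 = -58.363 permil
f_A = (δ_mix − δ_B)/(δ_A − δ_B) = (-82.64 − (-58.363))/(-86.824 − (-58.363))
f_A = -24.277 / -28.461 = 0.8530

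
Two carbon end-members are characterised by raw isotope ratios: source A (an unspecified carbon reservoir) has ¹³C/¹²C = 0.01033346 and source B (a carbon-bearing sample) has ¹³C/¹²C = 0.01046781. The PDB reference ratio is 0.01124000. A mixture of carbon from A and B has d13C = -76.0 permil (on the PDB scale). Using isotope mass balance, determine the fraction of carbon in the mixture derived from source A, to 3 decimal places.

0.611

δ_A = (0.01033346/0.01124000 − 1)×1000 = (0.919347 − 1)×1000 = -80.653 permil
δ_B = (0.01046781/0.01124000 − 1)×1000 = (0.931300 − 1)×1000 = -68.700 permil
f_A = (δ_mix − δ_B)/(δ_A − δ_B) = (-76.0 − (-68.700))/(-80.653 − (-68.700))
f_A = -7.300 / -11.953 = 0.6107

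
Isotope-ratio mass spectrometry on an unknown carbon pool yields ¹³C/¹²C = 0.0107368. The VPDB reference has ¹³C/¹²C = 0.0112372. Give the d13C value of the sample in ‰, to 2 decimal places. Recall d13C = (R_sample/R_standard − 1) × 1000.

d13C = (R_sample / R_standard − 1) × 1000
R_sample / R_standard = 0.0107368 / 0.0112372 = 0.955469
d13C = (0.955469 − 1) × 1000 = -44.531‰

-44.53‰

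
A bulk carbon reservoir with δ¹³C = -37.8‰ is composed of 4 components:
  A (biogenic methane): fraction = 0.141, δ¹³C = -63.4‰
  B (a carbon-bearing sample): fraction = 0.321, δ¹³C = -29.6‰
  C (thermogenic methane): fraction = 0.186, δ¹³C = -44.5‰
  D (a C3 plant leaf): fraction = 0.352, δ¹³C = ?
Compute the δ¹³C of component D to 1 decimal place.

-31.5‰

Isotope mass balance: δ_bulk = Σ fᵢ·δᵢ.
-37.8 = 0.141×(-63.4) + 0.321×(-29.6) + 0.186×(-44.5) + 0.352×δ_D
0.352·δ_D = -37.8 − (-26.718) = -11.082
δ_D = -11.082 / 0.352 = -31.48‰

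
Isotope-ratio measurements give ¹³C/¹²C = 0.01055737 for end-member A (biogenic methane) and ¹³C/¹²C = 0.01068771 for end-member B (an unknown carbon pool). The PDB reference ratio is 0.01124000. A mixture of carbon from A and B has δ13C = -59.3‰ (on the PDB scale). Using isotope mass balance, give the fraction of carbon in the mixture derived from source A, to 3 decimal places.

δ_A = (0.01055737/0.01124000 − 1)×1000 = (0.939268 − 1)×1000 = -60.732‰
δ_B = (0.01068771/0.01124000 − 1)×1000 = (0.950864 − 1)×1000 = -49.136‰
f_A = (δ_mix − δ_B)/(δ_A − δ_B) = (-59.3 − (-49.136))/(-60.732 − (-49.136))
f_A = -10.164 / -11.596 = 0.8765

0.876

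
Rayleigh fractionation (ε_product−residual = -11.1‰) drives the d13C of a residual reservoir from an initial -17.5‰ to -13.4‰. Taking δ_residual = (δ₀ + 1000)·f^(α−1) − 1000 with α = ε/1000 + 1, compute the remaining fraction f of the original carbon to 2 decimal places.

α − 1 = ε/1000 = -0.0111
(δ_res + 1000)/(δ₀ + 1000) = (-13.4 + 1000)/(-17.5 + 1000) = 986.6/982.5 = 1.004173
f = 1.004173^(1/-0.0111) = exp(ln(1.004173)/-0.0111) = exp(0.00416/-0.0111)
f = exp(-0.3752) = 0.6872

0.69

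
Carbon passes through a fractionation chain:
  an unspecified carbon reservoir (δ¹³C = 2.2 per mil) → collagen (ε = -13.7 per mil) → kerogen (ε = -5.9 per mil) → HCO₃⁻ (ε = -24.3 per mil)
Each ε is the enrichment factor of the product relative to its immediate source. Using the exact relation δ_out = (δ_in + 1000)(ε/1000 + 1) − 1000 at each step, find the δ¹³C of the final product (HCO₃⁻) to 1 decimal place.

-41.2 per mil

step 1: δ = (2.20 + 1000)·(-13.7/1000 + 1) − 1000 = -11.53 per mil
step 2: δ = (-11.53 + 1000)·(-5.9/1000 + 1) − 1000 = -17.36 per mil
step 3: δ = (-17.36 + 1000)·(-24.3/1000 + 1) − 1000 = -41.24 per mil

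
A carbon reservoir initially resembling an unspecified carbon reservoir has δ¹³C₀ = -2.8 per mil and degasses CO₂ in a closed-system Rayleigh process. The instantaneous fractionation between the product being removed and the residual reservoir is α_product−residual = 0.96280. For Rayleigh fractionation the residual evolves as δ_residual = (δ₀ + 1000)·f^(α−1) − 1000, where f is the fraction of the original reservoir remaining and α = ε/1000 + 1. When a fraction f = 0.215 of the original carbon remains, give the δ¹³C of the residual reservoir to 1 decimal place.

55.9 per mil

Rayleigh residual: δ_res = (δ₀ + 1000)·f^(α−1) − 1000
α − 1 = -0.03720
f^(α−1) = 0.215^(-0.03720) = 1.058847
δ_res = (-2.8 + 1000) × 1.058847 − 1000 = 1055.882 − 1000 = 55.88 per mil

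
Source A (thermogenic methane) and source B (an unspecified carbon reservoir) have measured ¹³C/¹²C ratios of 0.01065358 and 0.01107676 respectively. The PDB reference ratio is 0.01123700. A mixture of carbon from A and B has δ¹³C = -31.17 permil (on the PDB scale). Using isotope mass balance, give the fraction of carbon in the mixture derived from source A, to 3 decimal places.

δ_A = (0.01065358/0.01123700 − 1)×1000 = (0.948080 − 1)×1000 = -51.920 permil
δ_B = (0.01107676/0.01123700 − 1)×1000 = (0.985740 − 1)×1000 = -14.260 permil
f_A = (δ_mix − δ_B)/(δ_A − δ_B) = (-31.17 − (-14.260))/(-51.920 − (-14.260))
f_A = -16.910 / -37.660 = 0.4490

0.449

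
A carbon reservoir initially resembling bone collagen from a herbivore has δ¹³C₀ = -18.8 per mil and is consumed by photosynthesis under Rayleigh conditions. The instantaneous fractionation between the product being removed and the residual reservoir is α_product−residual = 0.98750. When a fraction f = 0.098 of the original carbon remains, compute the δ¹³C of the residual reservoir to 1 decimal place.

Rayleigh residual: δ_res = (δ₀ + 1000)·f^(α−1) − 1000
α − 1 = -0.01250
f^(α−1) = 0.098^(-0.01250) = 1.029460
δ_res = (-18.8 + 1000) × 1.029460 − 1000 = 1010.107 − 1000 = 10.11 per mil

10.1 per mil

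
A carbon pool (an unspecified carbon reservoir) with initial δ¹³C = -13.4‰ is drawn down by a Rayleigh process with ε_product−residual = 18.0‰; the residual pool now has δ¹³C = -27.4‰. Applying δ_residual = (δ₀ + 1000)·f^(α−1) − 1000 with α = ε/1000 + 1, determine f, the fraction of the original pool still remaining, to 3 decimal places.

α − 1 = ε/1000 = 0.0180
(δ_res + 1000)/(δ₀ + 1000) = (-27.4 + 1000)/(-13.4 + 1000) = 972.6/986.6 = 0.985810
f = 0.985810^(1/0.0180) = exp(ln(0.985810)/0.0180) = exp(-0.01429/0.0180)
f = exp(-0.7940) = 0.4520

0.452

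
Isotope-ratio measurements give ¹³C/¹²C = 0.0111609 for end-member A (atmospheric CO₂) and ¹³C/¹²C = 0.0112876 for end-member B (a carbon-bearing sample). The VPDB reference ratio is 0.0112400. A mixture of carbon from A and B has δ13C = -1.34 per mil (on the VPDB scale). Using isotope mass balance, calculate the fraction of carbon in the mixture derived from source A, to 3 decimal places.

δ_A = (0.0111609/0.0112400 − 1)×1000 = (0.992963 − 1)×1000 = -7.037 per mil
δ_B = (0.0112876/0.0112400 − 1)×1000 = (1.004235 − 1)×1000 = 4.235 per mil
f_A = (δ_mix − δ_B)/(δ_A − δ_B) = (-1.34 − (4.235))/(-7.037 − (4.235))
f_A = -5.575 / -11.272 = 0.4946

0.495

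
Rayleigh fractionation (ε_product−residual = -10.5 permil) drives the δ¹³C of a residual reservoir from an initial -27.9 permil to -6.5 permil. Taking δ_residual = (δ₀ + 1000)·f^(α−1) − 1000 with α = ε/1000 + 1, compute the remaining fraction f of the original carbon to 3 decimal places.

0.126

α − 1 = ε/1000 = -0.0105
(δ_res + 1000)/(δ₀ + 1000) = (-6.5 + 1000)/(-27.9 + 1000) = 993.5/972.1 = 1.022014
f = 1.022014^(1/-0.0105) = exp(ln(1.022014)/-0.0105) = exp(0.02178/-0.0105)
f = exp(-2.0738) = 0.1257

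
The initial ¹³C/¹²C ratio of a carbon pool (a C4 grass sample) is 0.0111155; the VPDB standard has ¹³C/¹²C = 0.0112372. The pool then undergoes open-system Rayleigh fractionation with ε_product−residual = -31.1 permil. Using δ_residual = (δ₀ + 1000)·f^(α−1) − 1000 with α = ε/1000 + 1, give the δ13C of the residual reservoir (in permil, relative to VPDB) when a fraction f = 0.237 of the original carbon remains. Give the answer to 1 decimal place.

34.5 permil

δ₀ = (0.0111155/0.0112372 − 1)×1000 = (0.989170 − 1)×1000 = -10.830 permil
α − 1 = ε/1000 = -0.0311
f^(α−1) = 0.237^(-0.0311) = 1.045792
δ_res = (-10.830 + 1000) × 1.045792 − 1000 = 1034.466 − 1000 = 34.47 permil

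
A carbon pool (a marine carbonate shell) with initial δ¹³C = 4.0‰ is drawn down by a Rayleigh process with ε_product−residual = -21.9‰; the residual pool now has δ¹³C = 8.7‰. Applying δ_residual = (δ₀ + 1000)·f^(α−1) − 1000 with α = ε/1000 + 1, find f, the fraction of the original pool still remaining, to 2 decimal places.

α − 1 = ε/1000 = -0.0219
(δ_res + 1000)/(δ₀ + 1000) = (8.7 + 1000)/(4.0 + 1000) = 1008.7/1004.0 = 1.004681
f = 1.004681^(1/-0.0219) = exp(ln(1.004681)/-0.0219) = exp(0.00467/-0.0219)
f = exp(-0.2133) = 0.8079

0.81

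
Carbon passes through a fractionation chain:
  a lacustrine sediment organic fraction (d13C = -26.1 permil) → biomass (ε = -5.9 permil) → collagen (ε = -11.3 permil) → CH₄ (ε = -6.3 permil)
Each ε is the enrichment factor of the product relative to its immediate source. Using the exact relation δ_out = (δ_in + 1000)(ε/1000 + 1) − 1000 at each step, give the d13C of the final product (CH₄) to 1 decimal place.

step 1: δ = (-26.10 + 1000)·(-5.9/1000 + 1) − 1000 = -31.85 permil
step 2: δ = (-31.85 + 1000)·(-11.3/1000 + 1) − 1000 = -42.79 permil
step 3: δ = (-42.79 + 1000)·(-6.3/1000 + 1) − 1000 = -48.82 permil

-48.8 permil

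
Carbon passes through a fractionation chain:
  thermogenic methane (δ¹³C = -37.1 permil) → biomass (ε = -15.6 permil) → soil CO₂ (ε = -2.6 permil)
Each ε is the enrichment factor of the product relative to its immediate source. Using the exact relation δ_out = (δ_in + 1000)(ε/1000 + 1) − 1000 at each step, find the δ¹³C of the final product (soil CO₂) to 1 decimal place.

-54.6 permil

step 1: δ = (-37.10 + 1000)·(-15.6/1000 + 1) − 1000 = -52.12 permil
step 2: δ = (-52.12 + 1000)·(-2.6/1000 + 1) − 1000 = -54.59 permil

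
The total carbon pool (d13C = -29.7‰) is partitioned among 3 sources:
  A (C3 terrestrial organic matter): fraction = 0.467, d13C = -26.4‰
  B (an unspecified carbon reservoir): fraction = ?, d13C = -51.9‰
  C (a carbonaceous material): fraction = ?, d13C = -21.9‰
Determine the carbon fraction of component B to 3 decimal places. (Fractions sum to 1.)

Let f_B and f_C be the unknown fractions; fractions sum to 1 so f_B + f_C = 0.533.
Mass balance: Σ fᵢ·δᵢ = δ_bulk ⇒ f_B·(-51.9) + f_C·(-21.9) = -29.7 − (-12.329) = -17.371
Substitute f_C = 0.533 − f_B:
f_B·(-51.9 − -21.9) = -17.371 − 0.533×(-21.9) = -5.699
f_B = -5.699 / -30.0 = 0.1900

0.190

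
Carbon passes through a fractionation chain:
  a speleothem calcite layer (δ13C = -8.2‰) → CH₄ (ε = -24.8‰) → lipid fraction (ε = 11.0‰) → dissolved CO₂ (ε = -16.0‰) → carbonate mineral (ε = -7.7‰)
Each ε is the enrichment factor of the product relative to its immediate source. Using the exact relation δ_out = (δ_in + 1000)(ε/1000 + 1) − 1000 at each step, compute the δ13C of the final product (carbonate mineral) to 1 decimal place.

-45.2‰

step 1: δ = (-8.20 + 1000)·(-24.8/1000 + 1) − 1000 = -32.80‰
step 2: δ = (-32.80 + 1000)·(11.0/1000 + 1) − 1000 = -22.16‰
step 3: δ = (-22.16 + 1000)·(-16.0/1000 + 1) − 1000 = -37.80‰
step 4: δ = (-37.80 + 1000)·(-7.7/1000 + 1) − 1000 = -45.21‰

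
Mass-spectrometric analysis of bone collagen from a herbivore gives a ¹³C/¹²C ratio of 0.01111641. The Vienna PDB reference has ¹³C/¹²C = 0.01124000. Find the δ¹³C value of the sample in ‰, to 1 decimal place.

δ¹³C = (R_sample / R_standard − 1) × 1000
R_sample / R_standard = 0.01111641 / 0.01124000 = 0.989004
δ¹³C = (0.989004 − 1) × 1000 = -11.00‰

-11.0‰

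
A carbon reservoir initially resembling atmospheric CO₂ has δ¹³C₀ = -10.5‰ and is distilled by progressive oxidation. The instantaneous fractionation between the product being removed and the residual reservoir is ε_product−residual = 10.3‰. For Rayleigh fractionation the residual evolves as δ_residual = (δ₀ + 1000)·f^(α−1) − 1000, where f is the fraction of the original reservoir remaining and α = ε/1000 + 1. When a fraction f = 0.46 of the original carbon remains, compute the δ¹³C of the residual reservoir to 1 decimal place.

-18.4‰

Rayleigh residual: δ_res = (δ₀ + 1000)·f^(α−1) − 1000
α = ε/1000 + 1 = 1.01030, so α − 1 = 0.01030
f^(α−1) = 0.46^(0.01030) = 0.992034
δ_res = (-10.5 + 1000) × 0.992034 − 1000 = 981.617 − 1000 = -18.38‰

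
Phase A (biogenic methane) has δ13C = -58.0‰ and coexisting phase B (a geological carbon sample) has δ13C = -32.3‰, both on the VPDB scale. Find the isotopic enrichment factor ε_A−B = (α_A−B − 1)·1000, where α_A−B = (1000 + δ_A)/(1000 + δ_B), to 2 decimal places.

-26.56‰

α_A−B = (1000 + -58.0) / (1000 + -32.3) = 942.0 / 967.7 = 0.973442
ε_A−B = (0.973442 − 1) × 1000 = -26.558‰
(The approximation ε ≈ δ_A − δ_B would give -25.7‰.)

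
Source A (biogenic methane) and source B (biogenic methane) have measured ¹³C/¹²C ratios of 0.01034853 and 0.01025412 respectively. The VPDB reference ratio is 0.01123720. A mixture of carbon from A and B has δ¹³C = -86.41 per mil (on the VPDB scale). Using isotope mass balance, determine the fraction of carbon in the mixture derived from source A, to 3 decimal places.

δ_A = (0.01034853/0.01123720 − 1)×1000 = (0.920917 − 1)×1000 = -79.083 per mil
δ_B = (0.01025412/0.01123720 − 1)×1000 = (0.912516 − 1)×1000 = -87.484 per mil
f_A = (δ_mix − δ_B)/(δ_A − δ_B) = (-86.41 − (-87.484))/(-79.083 − (-87.484))
f_A = 1.074 / 8.402 = 0.1279

0.128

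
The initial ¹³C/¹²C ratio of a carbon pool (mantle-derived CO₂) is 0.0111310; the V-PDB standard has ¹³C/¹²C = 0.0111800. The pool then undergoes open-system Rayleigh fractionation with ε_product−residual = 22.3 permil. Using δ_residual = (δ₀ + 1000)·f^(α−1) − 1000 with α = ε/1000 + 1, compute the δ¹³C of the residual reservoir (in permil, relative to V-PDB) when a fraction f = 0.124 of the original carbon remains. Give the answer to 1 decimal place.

δ₀ = (0.0111310/0.0111800 − 1)×1000 = (0.995617 − 1)×1000 = -4.383 permil
α − 1 = ε/1000 = 0.0223
f^(α−1) = 0.124^(0.0223) = 0.954516
δ_res = (-4.383 + 1000) × 0.954516 − 1000 = 950.333 − 1000 = -49.67 permil

-49.7 permil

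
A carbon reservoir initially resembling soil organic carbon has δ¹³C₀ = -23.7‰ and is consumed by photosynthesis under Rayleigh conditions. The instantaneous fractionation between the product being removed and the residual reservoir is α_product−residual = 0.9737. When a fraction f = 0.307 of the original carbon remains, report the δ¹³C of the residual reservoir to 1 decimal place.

7.1‰

Rayleigh residual: δ_res = (δ₀ + 1000)·f^(α−1) − 1000
α − 1 = -0.02630
f^(α−1) = 0.307^(-0.02630) = 1.031545
δ_res = (-23.7 + 1000) × 1.031545 − 1000 = 1007.098 − 1000 = 7.10‰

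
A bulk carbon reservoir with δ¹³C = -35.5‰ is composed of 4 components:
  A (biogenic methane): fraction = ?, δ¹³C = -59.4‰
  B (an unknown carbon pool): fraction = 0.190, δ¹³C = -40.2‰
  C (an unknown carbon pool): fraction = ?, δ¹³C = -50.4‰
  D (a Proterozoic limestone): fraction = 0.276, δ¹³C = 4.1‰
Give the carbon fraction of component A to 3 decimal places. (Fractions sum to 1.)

Let f_A and f_C be the unknown fractions; fractions sum to 1 so f_A + f_C = 0.534.
Mass balance: Σ fᵢ·δᵢ = δ_bulk ⇒ f_A·(-59.4) + f_C·(-50.4) = -35.5 − (-6.506) = -28.994
Substitute f_C = 0.534 − f_A:
f_A·(-59.4 − -50.4) = -28.994 − 0.534×(-50.4) = -2.080
f_A = -2.080 / -9.0 = 0.2311

0.231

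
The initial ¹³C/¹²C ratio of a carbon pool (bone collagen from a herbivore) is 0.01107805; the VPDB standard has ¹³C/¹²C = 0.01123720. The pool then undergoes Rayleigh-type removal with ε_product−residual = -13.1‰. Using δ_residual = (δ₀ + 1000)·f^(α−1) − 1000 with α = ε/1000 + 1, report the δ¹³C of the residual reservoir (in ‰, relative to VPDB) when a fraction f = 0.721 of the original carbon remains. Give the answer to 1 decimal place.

-9.9‰

δ₀ = (0.01107805/0.01123720 − 1)×1000 = (0.985837 − 1)×1000 = -14.163‰
α − 1 = ε/1000 = -0.0131
f^(α−1) = 0.721^(-0.0131) = 1.004294
δ_res = (-14.163 + 1000) × 1.004294 − 1000 = 990.071 − 1000 = -9.93‰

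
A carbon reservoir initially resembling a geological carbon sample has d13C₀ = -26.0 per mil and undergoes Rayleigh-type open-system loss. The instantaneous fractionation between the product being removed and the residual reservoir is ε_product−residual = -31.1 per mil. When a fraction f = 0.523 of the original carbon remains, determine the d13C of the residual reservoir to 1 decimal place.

Rayleigh residual: δ_res = (δ₀ + 1000)·f^(α−1) − 1000
α = ε/1000 + 1 = 0.96890, so α − 1 = -0.03110
f^(α−1) = 0.523^(-0.03110) = 1.020363
δ_res = (-26.0 + 1000) × 1.020363 − 1000 = 993.833 − 1000 = -6.17 per mil

-6.2 per mil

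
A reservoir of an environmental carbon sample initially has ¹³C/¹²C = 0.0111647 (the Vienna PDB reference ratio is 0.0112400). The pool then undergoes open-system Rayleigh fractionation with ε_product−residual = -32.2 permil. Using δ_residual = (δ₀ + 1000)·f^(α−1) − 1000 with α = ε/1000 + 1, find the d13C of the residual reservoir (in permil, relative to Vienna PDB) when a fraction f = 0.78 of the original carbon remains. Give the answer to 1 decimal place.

1.3 permil

δ₀ = (0.0111647/0.0112400 − 1)×1000 = (0.993301 − 1)×1000 = -6.699 permil
α − 1 = ε/1000 = -0.0322
f^(α−1) = 0.78^(-0.0322) = 1.008033
δ_res = (-6.699 + 1000) × 1.008033 − 1000 = 1001.279 − 1000 = 1.28 permil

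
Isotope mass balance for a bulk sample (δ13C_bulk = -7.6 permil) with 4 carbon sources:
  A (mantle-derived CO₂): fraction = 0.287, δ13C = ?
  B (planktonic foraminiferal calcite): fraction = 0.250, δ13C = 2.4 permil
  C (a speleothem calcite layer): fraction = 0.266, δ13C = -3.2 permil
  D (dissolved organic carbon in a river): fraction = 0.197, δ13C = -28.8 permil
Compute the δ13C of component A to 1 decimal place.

-5.8 permil

Isotope mass balance: δ_bulk = Σ fᵢ·δᵢ.
-7.6 = 0.287×δ_A + 0.250×(2.4) + 0.266×(-3.2) + 0.197×(-28.8)
0.287·δ_A = -7.6 − (-5.925) = -1.675
δ_A = -1.675 / 0.287 = -5.84 permil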